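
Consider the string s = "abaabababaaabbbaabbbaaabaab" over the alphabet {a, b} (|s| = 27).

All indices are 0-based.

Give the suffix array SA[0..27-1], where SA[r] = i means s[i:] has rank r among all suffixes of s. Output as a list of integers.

rank | idx | suffix
   0 |  20 | aaabaab
   1 |   9 | aaabbbaabbbaaabaab
   2 |  24 | aab
   3 |  21 | aabaab
   4 |   2 | aabababaaabbbaabbbaaabaab
   5 |  15 | aabbbaaabaab
   6 |  10 | aabbbaabbbaaabaab
   7 |  25 | ab
   8 |   7 | abaaabbbaabbbaaabaab
   9 |  22 | abaab
  10 |   0 | abaabababaaabbbaabbbaaabaab
  11 |   5 | ababaaabbbaabbbaaabaab
  12 |   3 | abababaaabbbaabbbaaabaab
  13 |  16 | abbbaaabaab
  14 |  11 | abbbaabbbaaabaab
  15 |  26 | b
  16 |  19 | baaabaab
  17 |   8 | baaabbbaabbbaaabaab
  18 |  23 | baab
  19 |   1 | baabababaaabbbaabbbaaabaab
  20 |  14 | baabbbaaabaab
  21 |   6 | babaaabbbaabbbaaabaab
  22 |   4 | bababaaabbbaabbbaaabaab
  23 |  18 | bbaaabaab
  24 |  13 | bbaabbbaaabaab
  25 |  17 | bbbaaabaab
  26 |  12 | bbbaabbbaaabaab

[20, 9, 24, 21, 2, 15, 10, 25, 7, 22, 0, 5, 3, 16, 11, 26, 19, 8, 23, 1, 14, 6, 4, 18, 13, 17, 12]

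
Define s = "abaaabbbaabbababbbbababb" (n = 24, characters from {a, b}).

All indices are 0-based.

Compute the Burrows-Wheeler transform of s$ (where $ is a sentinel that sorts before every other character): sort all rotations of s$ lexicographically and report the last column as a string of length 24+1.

rank  rotation                   last
    0  $abaaabbbaabbababbbbababb  b
    1  aaabbbaabbababbbbababb$ab  b
    2  aabbababbbbababb$abaaabbb  b
    3  aabbbaabbababbbbababb$aba  a
    4  abaaabbbaabbababbbbababb$  $
    5  ababb$abaaabbbaabbababbbb  b
    6  ababbbbababb$abaaabbbaabb  b
    7  abb$abaaabbbaabbababbbbab  b
    8  abbababbbbababb$abaaabbba  a
    9  abbbaabbababbbbababb$abaa  a
   10  abbbbababb$abaaabbbaabbab  b
   11  b$abaaabbbaabbababbbbabab  b
   12  baaabbbaabbababbbbababb$a  a
   13  baabbababbbbababb$abaaabb  b
   14  bababb$abaaabbbaabbababbb  b
   15  bababbbbababb$abaaabbbaab  b
   16  babb$abaaabbbaabbababbbba  a
   17  babbbbababb$abaaabbbaabba  a
   18  bb$abaaabbbaabbababbbbaba  a
   19  bbaabbababbbbababb$abaaab  b
   20  bbababb$abaaabbbaabbababb  b
   21  bbababbbbababb$abaaabbbaa  a
   22  bbbaabbababbbbababb$abaaa  a
   23  bbbababb$abaaabbbaabbabab  b
   24  bbbbababb$abaaabbbaabbaba  a

bbba$bbbaabbabbbaaabbaaba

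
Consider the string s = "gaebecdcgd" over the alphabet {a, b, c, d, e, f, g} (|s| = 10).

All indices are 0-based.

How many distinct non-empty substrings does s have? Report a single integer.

51

rank | idx | suffix
   0 |   1 | aebecdcgd
   1 |   3 | becdcgd
   2 |   5 | cdcgd
   3 |   7 | cgd
   4 |   9 | d
   5 |   6 | dcgd
   6 |   2 | ebecdcgd
   7 |   4 | ecdcgd
   8 |   0 | gaebecdcgd
   9 |   8 | gd

SA = [1, 3, 5, 7, 9, 6, 2, 4, 0, 8]
rank  pair      lcp
   1  s[1:],s[3:]  0  ''
   2  s[3:],s[5:]  0  ''
   3  s[5:],s[7:]  1  'c'
   4  s[7:],s[9:]  0  ''
   5  s[9:],s[6:]  1  'd'
   6  s[6:],s[2:]  0  ''
   7  s[2:],s[4:]  1  'e'
   8  s[4:],s[0:]  0  ''
   9  s[0:],s[8:]  1  'g'

n(n+1)/2 = 10·11/2 = 55
Σ LCP = 0 + 0 + 0 + 1 + 0 + 1 + 0 + 1 + 0 + 1 = 4
distinct = 55 − 4 = 51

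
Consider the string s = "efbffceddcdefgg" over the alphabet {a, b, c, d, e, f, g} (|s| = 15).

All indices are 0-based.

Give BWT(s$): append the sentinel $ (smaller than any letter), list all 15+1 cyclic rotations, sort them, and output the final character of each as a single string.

rank  rotation          last
    0  $efbffceddcdefgg  g
    1  bffceddcdefgg$ef  f
    2  cdefgg$efbffcedd  d
    3  ceddcdefgg$efbff  f
    4  dcdefgg$efbffced  d
    5  ddcdefgg$efbffce  e
    6  defgg$efbffceddc  c
    7  eddcdefgg$efbffc  c
    8  efbffceddcdefgg$  $
    9  efgg$efbffceddcd  d
   10  fbffceddcdefgg$e  e
   11  fceddcdefgg$efbf  f
   12  ffceddcdefgg$efb  b
   13  fgg$efbffceddcde  e
   14  g$efbffceddcdefg  g
   15  gg$efbffceddcdef  f

gfdfdecc$defbegf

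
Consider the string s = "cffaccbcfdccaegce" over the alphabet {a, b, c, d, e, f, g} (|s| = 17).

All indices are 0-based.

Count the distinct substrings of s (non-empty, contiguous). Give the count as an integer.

sorted suffixes:
  #0 SA[0]=3  'accbcfdccaegce'
  #1 SA[1]=12  'aegce'
  #2 SA[2]=6  'bcfdccaegce'
  #3 SA[3]=11  'caegce'
  #4 SA[4]=5  'cbcfdccaegce'
  #5 SA[5]=10  'ccaegce'
  #6 SA[6]=4  'ccbcfdccaegce'
  #7 SA[7]=15  'ce'
  #8 SA[8]=7  'cfdccaegce'
  #9 SA[9]=0  'cffaccbcfdccaegce'
  #10 SA[10]=9  'dccaegce'
  #11 SA[11]=16  'e'
  #12 SA[12]=13  'egce'
  #13 SA[13]=2  'faccbcfdccaegce'
  #14 SA[14]=8  'fdccaegce'
  #15 SA[15]=1  'ffaccbcfdccaegce'
  #16 SA[16]=14  'gce'

SA = [3, 12, 6, 11, 5, 10, 4, 15, 7, 0, 9, 16, 13, 2, 8, 1, 14]
i: (SA[i-1],SA[i]) lcp shared
  1: (3,12) 1 'a'
  2: (12,6) 0 ''
  3: (6,11) 0 ''
  4: (11,5) 1 'c'
  5: (5,10) 1 'c'
  6: (10,4) 2 'cc'
  7: (4,15) 1 'c'
  8: (15,7) 1 'c'
  9: (7,0) 2 'cf'
  10: (0,9) 0 ''
  11: (9,16) 0 ''
  12: (16,13) 1 'e'
  13: (13,2) 0 ''
  14: (2,8) 1 'f'
  15: (8,1) 1 'f'
  16: (1,14) 0 ''

n(n+1)/2 = 17·18/2 = 153
Σ LCP = 0 + 1 + 0 + 0 + 1 + 1 + 2 + 1 + 1 + 2 + 0 + 0 + 1 + 0 + 1 + 1 + 0 = 12
distinct = 153 − 12 = 141

141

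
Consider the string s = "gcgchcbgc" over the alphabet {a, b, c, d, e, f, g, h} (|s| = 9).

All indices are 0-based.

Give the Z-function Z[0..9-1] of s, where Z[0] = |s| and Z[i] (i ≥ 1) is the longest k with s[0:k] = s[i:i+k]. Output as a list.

[9, 0, 2, 0, 0, 0, 0, 2, 0]

Z[0]=9
i=1: outside box; Z[1]=0
i=2: outside box; Z[2]=2 grow→box=[2,4)
i=3: min(r-i=1, Z[1]=0)=0; Z[3]=0
i=4: outside box; Z[4]=0
i=5: outside box; Z[5]=0
i=6: outside box; Z[6]=0
i=7: outside box; Z[7]=2 grow→box=[7,9)
i=8: min(r-i=1, Z[1]=0)=0; Z[8]=0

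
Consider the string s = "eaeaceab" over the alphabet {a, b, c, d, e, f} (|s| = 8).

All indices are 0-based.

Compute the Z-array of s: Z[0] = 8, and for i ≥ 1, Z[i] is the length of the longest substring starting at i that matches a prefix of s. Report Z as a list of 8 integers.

[8, 0, 2, 0, 0, 2, 0, 0]

Z[0]=8
i=1: fresh scan; Z[1]=0
i=2: fresh scan; Z[2]=2 grow→box=[2,4)
i=3: min(r-i=1, Z[1]=0)=0; Z[3]=0
i=4: fresh scan; Z[4]=0
i=5: fresh scan; Z[5]=2 grow→box=[5,7)
i=6: min(r-i=1, Z[1]=0)=0; Z[6]=0
i=7: fresh scan; Z[7]=0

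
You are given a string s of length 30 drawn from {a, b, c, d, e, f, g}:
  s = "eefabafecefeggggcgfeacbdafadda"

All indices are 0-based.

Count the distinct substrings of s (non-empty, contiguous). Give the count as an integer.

433

rank | idx | suffix
   0 |  29 | a
   1 |   3 | abafecefeggggcgfeacbdafadda
   2 |  20 | acbdafadda
   3 |  26 | adda
   4 |  24 | afadda
   5 |   5 | afecefeggggcgfeacbdafadda
   6 |   4 | bafecefeggggcgfeacbdafadda
   7 |  22 | bdafadda
   8 |  21 | cbdafadda
   9 |   8 | cefeggggcgfeacbdafadda
  10 |  16 | cgfeacbdafadda
  11 |  28 | da
  12 |  23 | dafadda
  13 |  27 | dda
  14 |  19 | eacbdafadda
  15 |   7 | ecefeggggcgfeacbdafadda
  16 |   0 | eefabafecefeggggcgfeacbdafadda
  17 |   1 | efabafecefeggggcgfeacbdafadda
  18 |   9 | efeggggcgfeacbdafadda
  19 |  11 | eggggcgfeacbdafadda
  20 |   2 | fabafecefeggggcgfeacbdafadda
  21 |  25 | fadda
  22 |  18 | feacbdafadda
  23 |   6 | fecefeggggcgfeacbdafadda
  24 |  10 | feggggcgfeacbdafadda
  25 |  15 | gcgfeacbdafadda
  26 |  17 | gfeacbdafadda
  27 |  14 | ggcgfeacbdafadda
  28 |  13 | gggcgfeacbdafadda
  29 |  12 | ggggcgfeacbdafadda

SA = [29, 3, 20, 26, 24, 5, 4, 22, 21, 8, 16, 28, 23, 27, 19, 7, 0, 1, 9, 11, 2, 25, 18, 6, 10, 15, 17, 14, 13, 12]
rank  pair      lcp
   1  s[29:],s[3:]  1  'a'
   2  s[3:],s[20:]  1  'a'
   3  s[20:],s[26:]  1  'a'
   4  s[26:],s[24:]  1  'a'
   5  s[24:],s[5:]  2  'af'
   6  s[5:],s[4:]  0  ''
   7  s[4:],s[22:]  1  'b'
   8  s[22:],s[21:]  0  ''
   9  s[21:],s[8:]  1  'c'
  10  s[8:],s[16:]  1  'c'
  11  s[16:],s[28:]  0  ''
  12  s[28:],s[23:]  2  'da'
  13  s[23:],s[27:]  1  'd'
  14  s[27:],s[19:]  0  ''
  15  s[19:],s[7:]  1  'e'
  16  s[7:],s[0:]  1  'e'
  17  s[0:],s[1:]  1  'e'
  18  s[1:],s[9:]  2  'ef'
  19  s[9:],s[11:]  1  'e'
  20  s[11:],s[2:]  0  ''
  21  s[2:],s[25:]  2  'fa'
  22  s[25:],s[18:]  1  'f'
  23  s[18:],s[6:]  2  'fe'
  24  s[6:],s[10:]  2  'fe'
  25  s[10:],s[15:]  0  ''
  26  s[15:],s[17:]  1  'g'
  27  s[17:],s[14:]  1  'g'
  28  s[14:],s[13:]  2  'gg'
  29  s[13:],s[12:]  3  'ggg'

n(n+1)/2 = 30·31/2 = 465
Σ LCP = 0 + 1 + 1 + 1 + 1 + 2 + 0 + 1 + 0 + 1 + 1 + 0 + 2 + 1 + 0 + 1 + 1 + 1 + 2 + 1 + 0 + 2 + 1 + 2 + 2 + 0 + 1 + 1 + 2 + 3 = 32
distinct = 465 − 32 = 433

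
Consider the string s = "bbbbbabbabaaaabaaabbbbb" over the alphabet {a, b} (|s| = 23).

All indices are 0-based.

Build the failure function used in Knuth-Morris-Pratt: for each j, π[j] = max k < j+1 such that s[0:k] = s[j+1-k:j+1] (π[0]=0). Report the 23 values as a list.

π[0] = 0
j=1 s[j]='b': π[1]=1 (border 'b')
j=2 s[j]='b': π[2]=2 (border 'bb')
j=3 s[j]='b': π[3]=3 (border 'bbb')
j=4 s[j]='b': π[4]=4 (border 'bbbb')
j=5 s[j]='a': k: 4→3→2→1→0; π[5]=0 (border '')
j=6 s[j]='b': π[6]=1 (border 'b')
j=7 s[j]='b': π[7]=2 (border 'bb')
j=8 s[j]='a': k: 2→1→0; π[8]=0 (border '')
j=9 s[j]='b': π[9]=1 (border 'b')
j=10 s[j]='a': k: 1→0; π[10]=0 (border '')
j=11 s[j]='a': π[11]=0 (border '')
j=12 s[j]='a': π[12]=0 (border '')
j=13 s[j]='a': π[13]=0 (border '')
j=14 s[j]='b': π[14]=1 (border 'b')
j=15 s[j]='a': k: 1→0; π[15]=0 (border '')
j=16 s[j]='a': π[16]=0 (border '')
j=17 s[j]='a': π[17]=0 (border '')
j=18 s[j]='b': π[18]=1 (border 'b')
j=19 s[j]='b': π[19]=2 (border 'bb')
j=20 s[j]='b': π[20]=3 (border 'bbb')
j=21 s[j]='b': π[21]=4 (border 'bbbb')
j=22 s[j]='b': π[22]=5 (border 'bbbbb')

[0, 1, 2, 3, 4, 0, 1, 2, 0, 1, 0, 0, 0, 0, 1, 0, 0, 0, 1, 2, 3, 4, 5]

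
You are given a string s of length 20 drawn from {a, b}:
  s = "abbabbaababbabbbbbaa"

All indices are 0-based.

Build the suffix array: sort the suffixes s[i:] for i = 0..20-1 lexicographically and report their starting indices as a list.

[19, 18, 6, 7, 3, 0, 9, 12, 17, 5, 2, 8, 11, 16, 4, 1, 10, 15, 14, 13]

rank | idx | suffix
   0 |  19 | a
   1 |  18 | aa
   2 |   6 | aababbabbbbbaa
   3 |   7 | ababbabbbbbaa
   4 |   3 | abbaababbabbbbbaa
   5 |   0 | abbabbaababbabbbbbaa
   6 |   9 | abbabbbbbaa
   7 |  12 | abbbbbaa
   8 |  17 | baa
   9 |   5 | baababbabbbbbaa
  10 |   2 | babbaababbabbbbbaa
  11 |   8 | babbabbbbbaa
  12 |  11 | babbbbbaa
  13 |  16 | bbaa
  14 |   4 | bbaababbabbbbbaa
  15 |   1 | bbabbaababbabbbbbaa
  16 |  10 | bbabbbbbaa
  17 |  15 | bbbaa
  18 |  14 | bbbbaa
  19 |  13 | bbbbbaa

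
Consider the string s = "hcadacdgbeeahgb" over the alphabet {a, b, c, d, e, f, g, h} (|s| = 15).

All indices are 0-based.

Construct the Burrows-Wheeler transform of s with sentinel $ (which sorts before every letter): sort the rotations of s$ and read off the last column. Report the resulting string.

rank  rotation          last
    0  $hcadacdgbeeahgb  b
    1  acdgbeeahgb$hcad  d
    2  adacdgbeeahgb$hc  c
    3  ahgb$hcadacdgbee  e
    4  b$hcadacdgbeeahg  g
    5  beeahgb$hcadacdg  g
    6  cadacdgbeeahgb$h  h
    7  cdgbeeahgb$hcada  a
    8  dacdgbeeahgb$hca  a
    9  dgbeeahgb$hcadac  c
   10  eahgb$hcadacdgbe  e
   11  eeahgb$hcadacdgb  b
   12  gb$hcadacdgbeeah  h
   13  gbeeahgb$hcadacd  d
   14  hcadacdgbeeahgb$  $
   15  hgb$hcadacdgbeea  a

bdcegghaacebhd$a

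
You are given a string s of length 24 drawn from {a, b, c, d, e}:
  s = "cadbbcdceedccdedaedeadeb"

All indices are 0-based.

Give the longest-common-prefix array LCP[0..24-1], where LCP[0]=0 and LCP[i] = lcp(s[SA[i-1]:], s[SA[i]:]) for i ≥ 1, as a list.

sorted suffixes:
  #0 SA[0]=1  'adbbcdceedccdedaedeadeb'
  #1 SA[1]=20  'adeb'
  #2 SA[2]=16  'aedeadeb'
  #3 SA[3]=23  'b'
  #4 SA[4]=3  'bbcdceedccdedaedeadeb'
  #5 SA[5]=4  'bcdceedccdedaedeadeb'
  #6 SA[6]=0  'cadbbcdceedccdedaedeadeb'
  #7 SA[7]=11  'ccdedaedeadeb'
  #8 SA[8]=5  'cdceedccdedaedeadeb'
  #9 SA[9]=12  'cdedaedeadeb'
  #10 SA[10]=7  'ceedccdedaedeadeb'
  #11 SA[11]=15  'daedeadeb'
  #12 SA[12]=2  'dbbcdceedccdedaedeadeb'
  #13 SA[13]=10  'dccdedaedeadeb'
  #14 SA[14]=6  'dceedccdedaedeadeb'
  #15 SA[15]=18  'deadeb'
  #16 SA[16]=21  'deb'
  #17 SA[17]=13  'dedaedeadeb'
  #18 SA[18]=19  'eadeb'
  #19 SA[19]=22  'eb'
  #20 SA[20]=14  'edaedeadeb'
  #21 SA[21]=9  'edccdedaedeadeb'
  #22 SA[22]=17  'edeadeb'
  #23 SA[23]=8  'eedccdedaedeadeb'

SA = [1, 20, 16, 23, 3, 4, 0, 11, 5, 12, 7, 15, 2, 10, 6, 18, 21, 13, 19, 22, 14, 9, 17, 8]
i: (SA[i-1],SA[i]) lcp shared
  1: (1,20) 2 'ad'
  2: (20,16) 1 'a'
  3: (16,23) 0 ''
  4: (23,3) 1 'b'
  5: (3,4) 1 'b'
  6: (4,0) 0 ''
  7: (0,11) 1 'c'
  8: (11,5) 1 'c'
  9: (5,12) 2 'cd'
  10: (12,7) 1 'c'
  11: (7,15) 0 ''
  12: (15,2) 1 'd'
  13: (2,10) 1 'd'
  14: (10,6) 2 'dc'
  15: (6,18) 1 'd'
  16: (18,21) 2 'de'
  17: (21,13) 2 'de'
  18: (13,19) 0 ''
  19: (19,22) 1 'e'
  20: (22,14) 1 'e'
  21: (14,9) 2 'ed'
  22: (9,17) 2 'ed'
  23: (17,8) 1 'e'

[0, 2, 1, 0, 1, 1, 0, 1, 1, 2, 1, 0, 1, 1, 2, 1, 2, 2, 0, 1, 1, 2, 2, 1]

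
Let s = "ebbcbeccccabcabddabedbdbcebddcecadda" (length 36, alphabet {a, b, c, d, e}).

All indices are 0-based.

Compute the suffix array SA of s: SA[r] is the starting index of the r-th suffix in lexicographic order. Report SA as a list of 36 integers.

[35, 10, 13, 17, 32, 1, 11, 2, 23, 21, 14, 26, 4, 18, 9, 12, 31, 3, 8, 7, 6, 24, 29, 34, 16, 22, 20, 28, 33, 15, 27, 0, 25, 30, 5, 19]

rank | idx | suffix
   0 |  35 | a
   1 |  10 | abcabddabedbdbcebddcecadda
   2 |  13 | abddabedbdbcebddcecadda
   3 |  17 | abedbdbcebddcecadda
   4 |  32 | adda
   5 |   1 | bbcbeccccabcabddabedbdbcebddcecadda
   6 |  11 | bcabddabedbdbcebddcecadda
   7 |   2 | bcbeccccabcabddabedbdbcebddcecadda
   8 |  23 | bcebddcecadda
   9 |  21 | bdbcebddcecadda
  10 |  14 | bddabedbdbcebddcecadda
  11 |  26 | bddcecadda
  12 |   4 | beccccabcabddabedbdbcebddcecadda
  13 |  18 | bedbdbcebddcecadda
  14 |   9 | cabcabddabedbdbcebddcecadda
  15 |  12 | cabddabedbdbcebddcecadda
  16 |  31 | cadda
  17 |   3 | cbeccccabcabddabedbdbcebddcecadda
  18 |   8 | ccabcabddabedbdbcebddcecadda
  19 |   7 | cccabcabddabedbdbcebddcecadda
  20 |   6 | ccccabcabddabedbdbcebddcecadda
  21 |  24 | cebddcecadda
  22 |  29 | cecadda
  23 |  34 | da
  24 |  16 | dabedbdbcebddcecadda
  25 |  22 | dbcebddcecadda
  26 |  20 | dbdbcebddcecadda
  27 |  28 | dcecadda
  28 |  33 | dda
  29 |  15 | ddabedbdbcebddcecadda
  30 |  27 | ddcecadda
  31 |   0 | ebbcbeccccabcabddabedbdbcebddcecadda
  32 |  25 | ebddcecadda
  33 |  30 | ecadda
  34 |   5 | eccccabcabddabedbdbcebddcecadda
  35 |  19 | edbdbcebddcecadda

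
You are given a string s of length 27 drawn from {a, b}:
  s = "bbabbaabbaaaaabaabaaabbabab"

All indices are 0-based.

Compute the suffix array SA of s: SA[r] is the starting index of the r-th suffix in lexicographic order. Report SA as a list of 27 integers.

rank | idx | suffix
   0 |   9 | aaaaabaabaaabbabab
   1 |  10 | aaaabaabaaabbabab
   2 |  11 | aaabaabaaabbabab
   3 |  18 | aaabbabab
   4 |  15 | aabaaabbabab
   5 |  12 | aabaabaaabbabab
   6 |   5 | aabbaaaaabaabaaabbabab
   7 |  19 | aabbabab
   8 |  25 | ab
   9 |  16 | abaaabbabab
  10 |  13 | abaabaaabbabab
  11 |  23 | abab
  12 |   6 | abbaaaaabaabaaabbabab
  13 |   2 | abbaabbaaaaabaabaaabbabab
  14 |  20 | abbabab
  15 |  26 | b
  16 |   8 | baaaaabaabaaabbabab
  17 |  17 | baaabbabab
  18 |  14 | baabaaabbabab
  19 |   4 | baabbaaaaabaabaaabbabab
  20 |  24 | bab
  21 |  22 | babab
  22 |   1 | babbaabbaaaaabaabaaabbabab
  23 |   7 | bbaaaaabaabaaabbabab
  24 |   3 | bbaabbaaaaabaabaaabbabab
  25 |  21 | bbabab
  26 |   0 | bbabbaabbaaaaabaabaaabbabab

[9, 10, 11, 18, 15, 12, 5, 19, 25, 16, 13, 23, 6, 2, 20, 26, 8, 17, 14, 4, 24, 22, 1, 7, 3, 21, 0]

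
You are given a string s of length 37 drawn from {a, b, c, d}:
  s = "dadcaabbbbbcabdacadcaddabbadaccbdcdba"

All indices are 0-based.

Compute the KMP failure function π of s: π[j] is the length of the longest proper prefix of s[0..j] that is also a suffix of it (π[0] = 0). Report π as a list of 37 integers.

π[0] = 0
j=1 s[j]='a': π[1]=0 (border '')
j=2 s[j]='d': π[2]=1 (border 'd')
j=3 s[j]='c': k: 1→0; π[3]=0 (border '')
j=4 s[j]='a': π[4]=0 (border '')
j=5 s[j]='a': π[5]=0 (border '')
j=6 s[j]='b': π[6]=0 (border '')
j=7 s[j]='b': π[7]=0 (border '')
j=8 s[j]='b': π[8]=0 (border '')
j=9 s[j]='b': π[9]=0 (border '')
j=10 s[j]='b': π[10]=0 (border '')
j=11 s[j]='c': π[11]=0 (border '')
j=12 s[j]='a': π[12]=0 (border '')
j=13 s[j]='b': π[13]=0 (border '')
j=14 s[j]='d': π[14]=1 (border 'd')
j=15 s[j]='a': π[15]=2 (border 'da')
j=16 s[j]='c': k: 2→0; π[16]=0 (border '')
j=17 s[j]='a': π[17]=0 (border '')
j=18 s[j]='d': π[18]=1 (border 'd')
j=19 s[j]='c': k: 1→0; π[19]=0 (border '')
j=20 s[j]='a': π[20]=0 (border '')
j=21 s[j]='d': π[21]=1 (border 'd')
j=22 s[j]='d': k: 1→0; π[22]=1 (border 'd')
j=23 s[j]='a': π[23]=2 (border 'da')
j=24 s[j]='b': k: 2→0; π[24]=0 (border '')
j=25 s[j]='b': π[25]=0 (border '')
j=26 s[j]='a': π[26]=0 (border '')
j=27 s[j]='d': π[27]=1 (border 'd')
j=28 s[j]='a': π[28]=2 (border 'da')
j=29 s[j]='c': k: 2→0; π[29]=0 (border '')
j=30 s[j]='c': π[30]=0 (border '')
j=31 s[j]='b': π[31]=0 (border '')
j=32 s[j]='d': π[32]=1 (border 'd')
j=33 s[j]='c': k: 1→0; π[33]=0 (border '')
j=34 s[j]='d': π[34]=1 (border 'd')
j=35 s[j]='b': k: 1→0; π[35]=0 (border '')
j=36 s[j]='a': π[36]=0 (border '')

[0, 0, 1, 0, 0, 0, 0, 0, 0, 0, 0, 0, 0, 0, 1, 2, 0, 0, 1, 0, 0, 1, 1, 2, 0, 0, 0, 1, 2, 0, 0, 0, 1, 0, 1, 0, 0]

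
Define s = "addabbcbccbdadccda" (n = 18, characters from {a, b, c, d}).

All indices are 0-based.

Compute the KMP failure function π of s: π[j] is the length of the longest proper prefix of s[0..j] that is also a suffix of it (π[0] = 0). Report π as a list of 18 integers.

π[0] = 0
j=1 s[j]='d': π[1]=0 (border '')
j=2 s[j]='d': π[2]=0 (border '')
j=3 s[j]='a': π[3]=1 (border 'a')
j=4 s[j]='b': k: 1→0; π[4]=0 (border '')
j=5 s[j]='b': π[5]=0 (border '')
j=6 s[j]='c': π[6]=0 (border '')
j=7 s[j]='b': π[7]=0 (border '')
j=8 s[j]='c': π[8]=0 (border '')
j=9 s[j]='c': π[9]=0 (border '')
j=10 s[j]='b': π[10]=0 (border '')
j=11 s[j]='d': π[11]=0 (border '')
j=12 s[j]='a': π[12]=1 (border 'a')
j=13 s[j]='d': π[13]=2 (border 'ad')
j=14 s[j]='c': k: 2→0; π[14]=0 (border '')
j=15 s[j]='c': π[15]=0 (border '')
j=16 s[j]='d': π[16]=0 (border '')
j=17 s[j]='a': π[17]=1 (border 'a')

[0, 0, 0, 1, 0, 0, 0, 0, 0, 0, 0, 0, 1, 2, 0, 0, 0, 1]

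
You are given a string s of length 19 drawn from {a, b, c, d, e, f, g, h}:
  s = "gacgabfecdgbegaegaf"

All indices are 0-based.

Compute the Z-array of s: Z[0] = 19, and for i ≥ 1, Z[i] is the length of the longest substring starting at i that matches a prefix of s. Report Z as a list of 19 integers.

Z[0]=19
i=1: fresh scan; Z[1]=0
i=2: fresh scan; Z[2]=0
i=3: fresh scan; Z[3]=2 scan→box=[3,5)
i=4: min(r-i=1, Z[1]=0)=0; Z[4]=0
i=5: fresh scan; Z[5]=0
i=6: fresh scan; Z[6]=0
i=7: fresh scan; Z[7]=0
i=8: fresh scan; Z[8]=0
i=9: fresh scan; Z[9]=0
i=10: fresh scan; Z[10]=1 scan→box=[10,11)
i=11: fresh scan; Z[11]=0
i=12: fresh scan; Z[12]=0
i=13: fresh scan; Z[13]=2 scan→box=[13,15)
i=14: min(r-i=1, Z[1]=0)=0; Z[14]=0
i=15: fresh scan; Z[15]=0
i=16: fresh scan; Z[16]=2 scan→box=[16,18)
i=17: min(r-i=1, Z[1]=0)=0; Z[17]=0
i=18: fresh scan; Z[18]=0

[19, 0, 0, 2, 0, 0, 0, 0, 0, 0, 1, 0, 0, 2, 0, 0, 2, 0, 0]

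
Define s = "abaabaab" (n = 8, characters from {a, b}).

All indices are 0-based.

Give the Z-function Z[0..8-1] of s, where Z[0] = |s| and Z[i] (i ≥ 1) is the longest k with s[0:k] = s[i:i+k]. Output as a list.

[8, 0, 1, 5, 0, 1, 2, 0]

Z[0]=8
i=1: fresh scan; Z[1]=0
i=2: fresh scan; Z[2]=1 scan→box=[2,3)
i=3: fresh scan; Z[3]=5 scan→box=[3,8)
i=4: min(r-i=4, Z[1]=0)=0; Z[4]=0
i=5: min(r-i=3, Z[2]=1)=1; Z[5]=1
i=6: min(r-i=2, Z[3]=5)=2; Z[6]=2
i=7: min(r-i=1, Z[4]=0)=0; Z[7]=0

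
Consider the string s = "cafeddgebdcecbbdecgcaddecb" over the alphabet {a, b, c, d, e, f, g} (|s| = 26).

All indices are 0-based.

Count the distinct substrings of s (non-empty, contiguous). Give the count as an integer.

323

sorted suffixes:
  #0 SA[0]=20  'addecb'
  #1 SA[1]=1  'afeddgebdcecbbdecgcaddecb'
  #2 SA[2]=25  'b'
  #3 SA[3]=13  'bbdecgcaddecb'
  #4 SA[4]=8  'bdcecbbdecgcaddecb'
  #5 SA[5]=14  'bdecgcaddecb'
  #6 SA[6]=19  'caddecb'
  #7 SA[7]=0  'cafeddgebdcecbbdecgcaddecb'
  #8 SA[8]=24  'cb'
  #9 SA[9]=12  'cbbdecgcaddecb'
  #10 SA[10]=10  'cecbbdecgcaddecb'
  #11 SA[11]=17  'cgcaddecb'
  #12 SA[12]=9  'dcecbbdecgcaddecb'
  #13 SA[13]=21  'ddecb'
  #14 SA[14]=4  'ddgebdcecbbdecgcaddecb'
  #15 SA[15]=22  'decb'
  #16 SA[16]=15  'decgcaddecb'
  #17 SA[17]=5  'dgebdcecbbdecgcaddecb'
  #18 SA[18]=7  'ebdcecbbdecgcaddecb'
  #19 SA[19]=23  'ecb'
  #20 SA[20]=11  'ecbbdecgcaddecb'
  #21 SA[21]=16  'ecgcaddecb'
  #22 SA[22]=3  'eddgebdcecbbdecgcaddecb'
  #23 SA[23]=2  'feddgebdcecbbdecgcaddecb'
  #24 SA[24]=18  'gcaddecb'
  #25 SA[25]=6  'gebdcecbbdecgcaddecb'

SA = [20, 1, 25, 13, 8, 14, 19, 0, 24, 12, 10, 17, 9, 21, 4, 22, 15, 5, 7, 23, 11, 16, 3, 2, 18, 6]
i: (SA[i-1],SA[i]) lcp shared
  1: (20,1) 1 'a'
  2: (1,25) 0 ''
  3: (25,13) 1 'b'
  4: (13,8) 1 'b'
  5: (8,14) 2 'bd'
  6: (14,19) 0 ''
  7: (19,0) 2 'ca'
  8: (0,24) 1 'c'
  9: (24,12) 2 'cb'
  10: (12,10) 1 'c'
  11: (10,17) 1 'c'
  12: (17,9) 0 ''
  13: (9,21) 1 'd'
  14: (21,4) 2 'dd'
  15: (4,22) 1 'd'
  16: (22,15) 3 'dec'
  17: (15,5) 1 'd'
  18: (5,7) 0 ''
  19: (7,23) 1 'e'
  20: (23,11) 3 'ecb'
  21: (11,16) 2 'ec'
  22: (16,3) 1 'e'
  23: (3,2) 0 ''
  24: (2,18) 0 ''
  25: (18,6) 1 'g'

n(n+1)/2 = 26·27/2 = 351
Σ LCP = 0 + 1 + 0 + 1 + 1 + 2 + 0 + 2 + 1 + 2 + 1 + 1 + 0 + 1 + 2 + 1 + 3 + 1 + 0 + 1 + 3 + 2 + 1 + 0 + 0 + 1 = 28
distinct = 351 − 28 = 323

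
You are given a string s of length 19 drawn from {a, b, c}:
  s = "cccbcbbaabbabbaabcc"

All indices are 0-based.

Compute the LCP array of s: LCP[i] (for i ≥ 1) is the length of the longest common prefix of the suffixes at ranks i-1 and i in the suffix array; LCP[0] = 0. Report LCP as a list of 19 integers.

rank→(start, suffix):
  0 → (7, 'aabbabbaabcc')
  1 → (14, 'aabcc')
  2 → (11, 'abbaabcc')
  3 → (8, 'abbabbaabcc')
  4 → (15, 'abcc')
  5 → (6, 'baabbabbaabcc')
  6 → (13, 'baabcc')
  7 → (10, 'babbaabcc')
  8 → (5, 'bbaabbabbaabcc')
  9 → (12, 'bbaabcc')
  10 → (9, 'bbabbaabcc')
  11 → (3, 'bcbbaabbabbaabcc')
  12 → (16, 'bcc')
  13 → (18, 'c')
  14 → (4, 'cbbaabbabbaabcc')
  15 → (2, 'cbcbbaabbabbaabcc')
  16 → (17, 'cc')
  17 → (1, 'ccbcbbaabbabbaabcc')
  18 → (0, 'cccbcbbaabbabbaabcc')

SA = [7, 14, 11, 8, 15, 6, 13, 10, 5, 12, 9, 3, 16, 18, 4, 2, 17, 1, 0]
[i] adj suffixes → lcp
  [1] 7/14 → 3 ('aab')
  [2] 14/11 → 1 ('a')
  [3] 11/8 → 4 ('abba')
  [4] 8/15 → 2 ('ab')
  [5] 15/6 → 0 ('')
  [6] 6/13 → 4 ('baab')
  [7] 13/10 → 2 ('ba')
  [8] 10/5 → 1 ('b')
  [9] 5/12 → 5 ('bbaab')
  [10] 12/9 → 3 ('bba')
  [11] 9/3 → 1 ('b')
  [12] 3/16 → 2 ('bc')
  [13] 16/18 → 0 ('')
  [14] 18/4 → 1 ('c')
  [15] 4/2 → 2 ('cb')
  [16] 2/17 → 1 ('c')
  [17] 17/1 → 2 ('cc')
  [18] 1/0 → 2 ('cc')

[0, 3, 1, 4, 2, 0, 4, 2, 1, 5, 3, 1, 2, 0, 1, 2, 1, 2, 2]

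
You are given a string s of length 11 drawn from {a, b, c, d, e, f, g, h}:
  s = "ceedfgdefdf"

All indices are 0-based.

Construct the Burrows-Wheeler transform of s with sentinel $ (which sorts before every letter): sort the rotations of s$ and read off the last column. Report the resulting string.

rank  rotation      last
    0  $ceedfgdefdf  f
    1  ceedfgdefdf$  $
    2  defdf$ceedfg  g
    3  df$ceedfgdef  f
    4  dfgdefdf$cee  e
    5  edfgdefdf$ce  e
    6  eedfgdefdf$c  c
    7  efdf$ceedfgd  d
    8  f$ceedfgdefd  d
    9  fdf$ceedfgde  e
   10  fgdefdf$ceed  d
   11  gdefdf$ceedf  f

f$gfeecddedf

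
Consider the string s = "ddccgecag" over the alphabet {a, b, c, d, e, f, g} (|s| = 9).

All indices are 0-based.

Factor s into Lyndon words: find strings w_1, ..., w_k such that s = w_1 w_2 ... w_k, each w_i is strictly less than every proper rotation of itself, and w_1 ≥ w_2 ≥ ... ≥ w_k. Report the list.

emit factor 1: 'd' (i=0, period=1)
emit factor 2: 'd' (i=1, period=1)
emit factor 3: 'ccge' (i=2, period=4)
emit factor 4: 'c' (i=6, period=1)
emit factor 5: 'ag' (i=7, period=2)

["d", "d", "ccge", "c", "ag"]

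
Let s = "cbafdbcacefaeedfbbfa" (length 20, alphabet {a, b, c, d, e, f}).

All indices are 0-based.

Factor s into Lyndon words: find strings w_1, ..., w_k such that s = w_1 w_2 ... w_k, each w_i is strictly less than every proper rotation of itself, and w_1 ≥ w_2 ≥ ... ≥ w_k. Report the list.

["c", "b", "afdbc", "acefaeedfbbf", "a"]

emit factor 1: 'c' (i=0, period=1)
emit factor 2: 'b' (i=1, period=1)
emit factor 3: 'afdbc' (i=2, period=5)
emit factor 4: 'acefaeedfbbf' (i=7, period=12)
emit factor 5: 'a' (i=19, period=1)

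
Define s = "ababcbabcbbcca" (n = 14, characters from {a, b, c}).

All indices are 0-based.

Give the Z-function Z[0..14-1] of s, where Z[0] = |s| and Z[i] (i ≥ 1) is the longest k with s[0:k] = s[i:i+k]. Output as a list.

[14, 0, 2, 0, 0, 0, 2, 0, 0, 0, 0, 0, 0, 1]

Z[0]=14
i=1: fresh scan; Z[1]=0
i=2: fresh scan; Z[2]=2 grow→box=[2,4)
i=3: min(r-i=1, Z[1]=0)=0; Z[3]=0
i=4: fresh scan; Z[4]=0
i=5: fresh scan; Z[5]=0
i=6: fresh scan; Z[6]=2 grow→box=[6,8)
i=7: min(r-i=1, Z[1]=0)=0; Z[7]=0
i=8: fresh scan; Z[8]=0
i=9: fresh scan; Z[9]=0
i=10: fresh scan; Z[10]=0
i=11: fresh scan; Z[11]=0
i=12: fresh scan; Z[12]=0
i=13: fresh scan; Z[13]=1 grow→box=[13,14)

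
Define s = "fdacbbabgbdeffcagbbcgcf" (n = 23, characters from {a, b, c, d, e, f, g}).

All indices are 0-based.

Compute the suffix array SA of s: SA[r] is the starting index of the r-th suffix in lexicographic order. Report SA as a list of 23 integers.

[6, 2, 15, 5, 4, 17, 18, 9, 7, 14, 3, 21, 19, 1, 10, 11, 22, 13, 0, 12, 16, 8, 20]

rank | idx | suffix
   0 |   6 | abgbdeffcagbbcgcf
   1 |   2 | acbbabgbdeffcagbbcgcf
   2 |  15 | agbbcgcf
   3 |   5 | babgbdeffcagbbcgcf
   4 |   4 | bbabgbdeffcagbbcgcf
   5 |  17 | bbcgcf
   6 |  18 | bcgcf
   7 |   9 | bdeffcagbbcgcf
   8 |   7 | bgbdeffcagbbcgcf
   9 |  14 | cagbbcgcf
  10 |   3 | cbbabgbdeffcagbbcgcf
  11 |  21 | cf
  12 |  19 | cgcf
  13 |   1 | dacbbabgbdeffcagbbcgcf
  14 |  10 | deffcagbbcgcf
  15 |  11 | effcagbbcgcf
  16 |  22 | f
  17 |  13 | fcagbbcgcf
  18 |   0 | fdacbbabgbdeffcagbbcgcf
  19 |  12 | ffcagbbcgcf
  20 |  16 | gbbcgcf
  21 |   8 | gbdeffcagbbcgcf
  22 |  20 | gcf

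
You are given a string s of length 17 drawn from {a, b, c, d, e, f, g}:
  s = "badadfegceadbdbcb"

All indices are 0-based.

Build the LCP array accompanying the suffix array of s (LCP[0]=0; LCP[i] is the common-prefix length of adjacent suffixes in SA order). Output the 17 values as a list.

rank | idx | suffix
   0 |   1 | adadfegceadbdbcb
   1 |  10 | adbdbcb
   2 |   3 | adfegceadbdbcb
   3 |  16 | b
   4 |   0 | badadfegceadbdbcb
   5 |  14 | bcb
   6 |  12 | bdbcb
   7 |  15 | cb
   8 |   8 | ceadbdbcb
   9 |   2 | dadfegceadbdbcb
  10 |  13 | dbcb
  11 |  11 | dbdbcb
  12 |   4 | dfegceadbdbcb
  13 |   9 | eadbdbcb
  14 |   6 | egceadbdbcb
  15 |   5 | fegceadbdbcb
  16 |   7 | gceadbdbcb

SA = [1, 10, 3, 16, 0, 14, 12, 15, 8, 2, 13, 11, 4, 9, 6, 5, 7]
i: (SA[i-1],SA[i]) lcp shared
  1: (1,10) 2 'ad'
  2: (10,3) 2 'ad'
  3: (3,16) 0 ''
  4: (16,0) 1 'b'
  5: (0,14) 1 'b'
  6: (14,12) 1 'b'
  7: (12,15) 0 ''
  8: (15,8) 1 'c'
  9: (8,2) 0 ''
  10: (2,13) 1 'd'
  11: (13,11) 2 'db'
  12: (11,4) 1 'd'
  13: (4,9) 0 ''
  14: (9,6) 1 'e'
  15: (6,5) 0 ''
  16: (5,7) 0 ''

[0, 2, 2, 0, 1, 1, 1, 0, 1, 0, 1, 2, 1, 0, 1, 0, 0]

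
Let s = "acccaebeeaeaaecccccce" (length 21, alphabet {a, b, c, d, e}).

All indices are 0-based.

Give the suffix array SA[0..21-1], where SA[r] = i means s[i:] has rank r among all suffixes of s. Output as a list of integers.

rank | idx | suffix
   0 |  11 | aaecccccce
   1 |   0 | acccaebeeaeaaecccccce
   2 |   9 | aeaaecccccce
   3 |   4 | aebeeaeaaecccccce
   4 |  12 | aecccccce
   5 |   6 | beeaeaaecccccce
   6 |   3 | caebeeaeaaecccccce
   7 |   2 | ccaebeeaeaaecccccce
   8 |   1 | cccaebeeaeaaecccccce
   9 |  14 | cccccce
  10 |  15 | ccccce
  11 |  16 | cccce
  12 |  17 | ccce
  13 |  18 | cce
  14 |  19 | ce
  15 |  20 | e
  16 |  10 | eaaecccccce
  17 |   8 | eaeaaecccccce
  18 |   5 | ebeeaeaaecccccce
  19 |  13 | ecccccce
  20 |   7 | eeaeaaecccccce

[11, 0, 9, 4, 12, 6, 3, 2, 1, 14, 15, 16, 17, 18, 19, 20, 10, 8, 5, 13, 7]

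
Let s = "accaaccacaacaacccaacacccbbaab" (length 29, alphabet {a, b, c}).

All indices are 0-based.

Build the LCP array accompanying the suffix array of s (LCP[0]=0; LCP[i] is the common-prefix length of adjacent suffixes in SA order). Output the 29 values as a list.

[0, 2, 4, 3, 4, 1, 1, 5, 3, 2, 4, 3, 4, 0, 1, 1, 0, 5, 4, 5, 2, 3, 1, 1, 5, 3, 2, 2, 3]

rank→(start, suffix):
  0 → (26, 'aab')
  1 → (9, 'aacaacccaacacccbbaab')
  2 → (17, 'aacacccbbaab')
  3 → (3, 'aaccacaacaacccaacacccbbaab')
  4 → (12, 'aacccaacacccbbaab')
  5 → (27, 'ab')
  6 → (7, 'acaacaacccaacacccbbaab')
  7 → (10, 'acaacccaacacccbbaab')
  8 → (18, 'acacccbbaab')
  9 → (0, 'accaaccacaacaacccaacacccbbaab')
  10 → (4, 'accacaacaacccaacacccbbaab')
  11 → (13, 'acccaacacccbbaab')
  12 → (20, 'acccbbaab')
  13 → (28, 'b')
  14 → (25, 'baab')
  15 → (24, 'bbaab')
  16 → (8, 'caacaacccaacacccbbaab')
  17 → (16, 'caacacccbbaab')
  18 → (2, 'caaccacaacaacccaacacccbbaab')
  19 → (11, 'caacccaacacccbbaab')
  20 → (6, 'cacaacaacccaacacccbbaab')
  21 → (19, 'cacccbbaab')
  22 → (23, 'cbbaab')
  23 → (15, 'ccaacacccbbaab')
  24 → (1, 'ccaaccacaacaacccaacacccbbaab')
  25 → (5, 'ccacaacaacccaacacccbbaab')
  26 → (22, 'ccbbaab')
  27 → (14, 'cccaacacccbbaab')
  28 → (21, 'cccbbaab')

SA = [26, 9, 17, 3, 12, 27, 7, 10, 18, 0, 4, 13, 20, 28, 25, 24, 8, 16, 2, 11, 6, 19, 23, 15, 1, 5, 22, 14, 21]
[i] adj suffixes → lcp
  [1] 26/9 → 2 ('aa')
  [2] 9/17 → 4 ('aaca')
  [3] 17/3 → 3 ('aac')
  [4] 3/12 → 4 ('aacc')
  [5] 12/27 → 1 ('a')
  [6] 27/7 → 1 ('a')
  [7] 7/10 → 5 ('acaac')
  [8] 10/18 → 3 ('aca')
  [9] 18/0 → 2 ('ac')
  [10] 0/4 → 4 ('acca')
  [11] 4/13 → 3 ('acc')
  [12] 13/20 → 4 ('accc')
  [13] 20/28 → 0 ('')
  [14] 28/25 → 1 ('b')
  [15] 25/24 → 1 ('b')
  [16] 24/8 → 0 ('')
  [17] 8/16 → 5 ('caaca')
  [18] 16/2 → 4 ('caac')
  [19] 2/11 → 5 ('caacc')
  [20] 11/6 → 2 ('ca')
  [21] 6/19 → 3 ('cac')
  [22] 19/23 → 1 ('c')
  [23] 23/15 → 1 ('c')
  [24] 15/1 → 5 ('ccaac')
  [25] 1/5 → 3 ('cca')
  [26] 5/22 → 2 ('cc')
  [27] 22/14 → 2 ('cc')
  [28] 14/21 → 3 ('ccc')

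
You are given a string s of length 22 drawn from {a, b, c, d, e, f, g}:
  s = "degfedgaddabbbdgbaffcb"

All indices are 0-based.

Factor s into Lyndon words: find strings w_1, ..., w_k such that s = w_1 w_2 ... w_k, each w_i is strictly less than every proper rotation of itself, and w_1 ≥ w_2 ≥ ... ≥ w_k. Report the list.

emit factor 1: 'degfedg' (i=0, period=7)
emit factor 2: 'add' (i=7, period=3)
emit factor 3: 'abbbdgbaffcb' (i=10, period=12)

["degfedg", "add", "abbbdgbaffcb"]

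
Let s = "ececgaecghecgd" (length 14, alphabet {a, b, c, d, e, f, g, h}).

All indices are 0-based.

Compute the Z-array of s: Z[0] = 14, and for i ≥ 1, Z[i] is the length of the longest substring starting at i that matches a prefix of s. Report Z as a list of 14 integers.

[14, 0, 2, 0, 0, 0, 2, 0, 0, 0, 2, 0, 0, 0]

Z[0]=14
i=1: i≥r, start 0; Z[1]=0
i=2: i≥r, start 0; Z[2]=2 grow→box=[2,4)
i=3: min(r-i=1, Z[1]=0)=0; Z[3]=0
i=4: i≥r, start 0; Z[4]=0
i=5: i≥r, start 0; Z[5]=0
i=6: i≥r, start 0; Z[6]=2 grow→box=[6,8)
i=7: min(r-i=1, Z[1]=0)=0; Z[7]=0
i=8: i≥r, start 0; Z[8]=0
i=9: i≥r, start 0; Z[9]=0
i=10: i≥r, start 0; Z[10]=2 grow→box=[10,12)
i=11: min(r-i=1, Z[1]=0)=0; Z[11]=0
i=12: i≥r, start 0; Z[12]=0
i=13: i≥r, start 0; Z[13]=0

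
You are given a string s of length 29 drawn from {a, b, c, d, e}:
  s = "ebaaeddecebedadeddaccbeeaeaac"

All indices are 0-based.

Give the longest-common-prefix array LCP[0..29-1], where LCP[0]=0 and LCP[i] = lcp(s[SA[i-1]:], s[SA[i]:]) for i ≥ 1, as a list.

rank | idx | suffix
   0 |  26 | aac
   1 |   2 | aaeddecebedadeddaccbeeaeaac
   2 |  27 | ac
   3 |  18 | accbeeaeaac
   4 |  13 | adeddaccbeeaeaac
   5 |  24 | aeaac
   6 |   3 | aeddecebedadeddaccbeeaeaac
   7 |   1 | baaeddecebedadeddaccbeeaeaac
   8 |  10 | bedadeddaccbeeaeaac
   9 |  21 | beeaeaac
  10 |  28 | c
  11 |  20 | cbeeaeaac
  12 |  19 | ccbeeaeaac
  13 |   8 | cebedadeddaccbeeaeaac
  14 |  17 | daccbeeaeaac
  15 |  12 | dadeddaccbeeaeaac
  16 |  16 | ddaccbeeaeaac
  17 |   5 | ddecebedadeddaccbeeaeaac
  18 |   6 | decebedadeddaccbeeaeaac
  19 |  14 | deddaccbeeaeaac
  20 |  25 | eaac
  21 |  23 | eaeaac
  22 |   0 | ebaaeddecebedadeddaccbeeaeaac
  23 |   9 | ebedadeddaccbeeaeaac
  24 |   7 | ecebedadeddaccbeeaeaac
  25 |  11 | edadeddaccbeeaeaac
  26 |  15 | eddaccbeeaeaac
  27 |   4 | eddecebedadeddaccbeeaeaac
  28 |  22 | eeaeaac

SA = [26, 2, 27, 18, 13, 24, 3, 1, 10, 21, 28, 20, 19, 8, 17, 12, 16, 5, 6, 14, 25, 23, 0, 9, 7, 11, 15, 4, 22]
[i] adj suffixes → lcp
  [1] 26/2 → 2 ('aa')
  [2] 2/27 → 1 ('a')
  [3] 27/18 → 2 ('ac')
  [4] 18/13 → 1 ('a')
  [5] 13/24 → 1 ('a')
  [6] 24/3 → 2 ('ae')
  [7] 3/1 → 0 ('')
  [8] 1/10 → 1 ('b')
  [9] 10/21 → 2 ('be')
  [10] 21/28 → 0 ('')
  [11] 28/20 → 1 ('c')
  [12] 20/19 → 1 ('c')
  [13] 19/8 → 1 ('c')
  [14] 8/17 → 0 ('')
  [15] 17/12 → 2 ('da')
  [16] 12/16 → 1 ('d')
  [17] 16/5 → 2 ('dd')
  [18] 5/6 → 1 ('d')
  [19] 6/14 → 2 ('de')
  [20] 14/25 → 0 ('')
  [21] 25/23 → 2 ('ea')
  [22] 23/0 → 1 ('e')
  [23] 0/9 → 2 ('eb')
  [24] 9/7 → 1 ('e')
  [25] 7/11 → 1 ('e')
  [26] 11/15 → 2 ('ed')
  [27] 15/4 → 3 ('edd')
  [28] 4/22 → 1 ('e')

[0, 2, 1, 2, 1, 1, 2, 0, 1, 2, 0, 1, 1, 1, 0, 2, 1, 2, 1, 2, 0, 2, 1, 2, 1, 1, 2, 3, 1]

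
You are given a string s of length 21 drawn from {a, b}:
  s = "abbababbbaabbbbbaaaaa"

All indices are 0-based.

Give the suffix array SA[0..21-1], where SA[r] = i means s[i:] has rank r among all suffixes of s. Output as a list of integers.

sorted suffixes:
  #0 SA[0]=20  'a'
  #1 SA[1]=19  'aa'
  #2 SA[2]=18  'aaa'
  #3 SA[3]=17  'aaaa'
  #4 SA[4]=16  'aaaaa'
  #5 SA[5]=9  'aabbbbbaaaaa'
  #6 SA[6]=3  'ababbbaabbbbbaaaaa'
  #7 SA[7]=0  'abbababbbaabbbbbaaaaa'
  #8 SA[8]=5  'abbbaabbbbbaaaaa'
  #9 SA[9]=10  'abbbbbaaaaa'
  #10 SA[10]=15  'baaaaa'
  #11 SA[11]=8  'baabbbbbaaaaa'
  #12 SA[12]=2  'bababbbaabbbbbaaaaa'
  #13 SA[13]=4  'babbbaabbbbbaaaaa'
  #14 SA[14]=14  'bbaaaaa'
  #15 SA[15]=7  'bbaabbbbbaaaaa'
  #16 SA[16]=1  'bbababbbaabbbbbaaaaa'
  #17 SA[17]=13  'bbbaaaaa'
  #18 SA[18]=6  'bbbaabbbbbaaaaa'
  #19 SA[19]=12  'bbbbaaaaa'
  #20 SA[20]=11  'bbbbbaaaaa'

[20, 19, 18, 17, 16, 9, 3, 0, 5, 10, 15, 8, 2, 4, 14, 7, 1, 13, 6, 12, 11]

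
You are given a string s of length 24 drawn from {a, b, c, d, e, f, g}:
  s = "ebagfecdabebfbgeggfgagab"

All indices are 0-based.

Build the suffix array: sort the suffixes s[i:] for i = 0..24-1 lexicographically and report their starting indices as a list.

sorted suffixes:
  #0 SA[0]=22  'ab'
  #1 SA[1]=8  'abebfbgeggfgagab'
  #2 SA[2]=20  'agab'
  #3 SA[3]=2  'agfecdabebfbgeggfgagab'
  #4 SA[4]=23  'b'
  #5 SA[5]=1  'bagfecdabebfbgeggfgagab'
  #6 SA[6]=9  'bebfbgeggfgagab'
  #7 SA[7]=11  'bfbgeggfgagab'
  #8 SA[8]=13  'bgeggfgagab'
  #9 SA[9]=6  'cdabebfbgeggfgagab'
  #10 SA[10]=7  'dabebfbgeggfgagab'
  #11 SA[11]=0  'ebagfecdabebfbgeggfgagab'
  #12 SA[12]=10  'ebfbgeggfgagab'
  #13 SA[13]=5  'ecdabebfbgeggfgagab'
  #14 SA[14]=15  'eggfgagab'
  #15 SA[15]=12  'fbgeggfgagab'
  #16 SA[16]=4  'fecdabebfbgeggfgagab'
  #17 SA[17]=18  'fgagab'
  #18 SA[18]=21  'gab'
  #19 SA[19]=19  'gagab'
  #20 SA[20]=14  'geggfgagab'
  #21 SA[21]=3  'gfecdabebfbgeggfgagab'
  #22 SA[22]=17  'gfgagab'
  #23 SA[23]=16  'ggfgagab'

[22, 8, 20, 2, 23, 1, 9, 11, 13, 6, 7, 0, 10, 5, 15, 12, 4, 18, 21, 19, 14, 3, 17, 16]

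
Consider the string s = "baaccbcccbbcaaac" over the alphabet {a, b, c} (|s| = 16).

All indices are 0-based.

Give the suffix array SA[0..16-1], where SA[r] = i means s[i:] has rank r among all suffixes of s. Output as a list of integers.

[12, 13, 1, 14, 2, 0, 9, 10, 5, 15, 11, 8, 4, 7, 3, 6]

rank | idx | suffix
   0 |  12 | aaac
   1 |  13 | aac
   2 |   1 | aaccbcccbbcaaac
   3 |  14 | ac
   4 |   2 | accbcccbbcaaac
   5 |   0 | baaccbcccbbcaaac
   6 |   9 | bbcaaac
   7 |  10 | bcaaac
   8 |   5 | bcccbbcaaac
   9 |  15 | c
  10 |  11 | caaac
  11 |   8 | cbbcaaac
  12 |   4 | cbcccbbcaaac
  13 |   7 | ccbbcaaac
  14 |   3 | ccbcccbbcaaac
  15 |   6 | cccbbcaaac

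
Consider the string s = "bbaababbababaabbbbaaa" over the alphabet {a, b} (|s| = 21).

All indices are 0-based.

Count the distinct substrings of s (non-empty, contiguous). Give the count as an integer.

181

sorted suffixes:
  #0 SA[0]=20  'a'
  #1 SA[1]=19  'aa'
  #2 SA[2]=18  'aaa'
  #3 SA[3]=2  'aababbababaabbbbaaa'
  #4 SA[4]=12  'aabbbbaaa'
  #5 SA[5]=10  'abaabbbbaaa'
  #6 SA[6]=8  'ababaabbbbaaa'
  #7 SA[7]=3  'ababbababaabbbbaaa'
  #8 SA[8]=5  'abbababaabbbbaaa'
  #9 SA[9]=13  'abbbbaaa'
  #10 SA[10]=17  'baaa'
  #11 SA[11]=1  'baababbababaabbbbaaa'
  #12 SA[12]=11  'baabbbbaaa'
  #13 SA[13]=9  'babaabbbbaaa'
  #14 SA[14]=7  'bababaabbbbaaa'
  #15 SA[15]=4  'babbababaabbbbaaa'
  #16 SA[16]=16  'bbaaa'
  #17 SA[17]=0  'bbaababbababaabbbbaaa'
  #18 SA[18]=6  'bbababaabbbbaaa'
  #19 SA[19]=15  'bbbaaa'
  #20 SA[20]=14  'bbbbaaa'

SA = [20, 19, 18, 2, 12, 10, 8, 3, 5, 13, 17, 1, 11, 9, 7, 4, 16, 0, 6, 15, 14]
rank  pair      lcp
   1  s[20:],s[19:]  1  'a'
   2  s[19:],s[18:]  2  'aa'
   3  s[18:],s[2:]  2  'aa'
   4  s[2:],s[12:]  3  'aab'
   5  s[12:],s[10:]  1  'a'
   6  s[10:],s[8:]  3  'aba'
   7  s[8:],s[3:]  4  'abab'
   8  s[3:],s[5:]  2  'ab'
   9  s[5:],s[13:]  3  'abb'
  10  s[13:],s[17:]  0  ''
  11  s[17:],s[1:]  3  'baa'
  12  s[1:],s[11:]  4  'baab'
  13  s[11:],s[9:]  2  'ba'
  14  s[9:],s[7:]  4  'baba'
  15  s[7:],s[4:]  3  'bab'
  16  s[4:],s[16:]  1  'b'
  17  s[16:],s[0:]  4  'bbaa'
  18  s[0:],s[6:]  3  'bba'
  19  s[6:],s[15:]  2  'bb'
  20  s[15:],s[14:]  3  'bbb'

n(n+1)/2 = 21·22/2 = 231
Σ LCP = 0 + 1 + 2 + 2 + 3 + 1 + 3 + 4 + 2 + 3 + 0 + 3 + 4 + 2 + 4 + 3 + 1 + 4 + 3 + 2 + 3 = 50
distinct = 231 − 50 = 181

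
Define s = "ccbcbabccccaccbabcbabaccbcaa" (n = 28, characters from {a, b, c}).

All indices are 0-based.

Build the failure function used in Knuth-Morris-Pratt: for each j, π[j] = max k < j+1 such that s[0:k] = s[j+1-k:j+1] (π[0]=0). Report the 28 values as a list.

[0, 1, 0, 1, 0, 0, 0, 1, 2, 2, 2, 0, 1, 2, 3, 0, 0, 1, 0, 0, 0, 0, 1, 2, 3, 4, 0, 0]

π[0] = 0
j=1 s[j]='c': π[1]=1 (border 'c')
j=2 s[j]='b': k: 1→0; π[2]=0 (border '')
j=3 s[j]='c': π[3]=1 (border 'c')
j=4 s[j]='b': k: 1→0; π[4]=0 (border '')
j=5 s[j]='a': π[5]=0 (border '')
j=6 s[j]='b': π[6]=0 (border '')
j=7 s[j]='c': π[7]=1 (border 'c')
j=8 s[j]='c': π[8]=2 (border 'cc')
j=9 s[j]='c': k: 2→1; π[9]=2 (border 'cc')
j=10 s[j]='c': k: 2→1; π[10]=2 (border 'cc')
j=11 s[j]='a': k: 2→1→0; π[11]=0 (border '')
j=12 s[j]='c': π[12]=1 (border 'c')
j=13 s[j]='c': π[13]=2 (border 'cc')
j=14 s[j]='b': π[14]=3 (border 'ccb')
j=15 s[j]='a': k: 3→0; π[15]=0 (border '')
j=16 s[j]='b': π[16]=0 (border '')
j=17 s[j]='c': π[17]=1 (border 'c')
j=18 s[j]='b': k: 1→0; π[18]=0 (border '')
j=19 s[j]='a': π[19]=0 (border '')
j=20 s[j]='b': π[20]=0 (border '')
j=21 s[j]='a': π[21]=0 (border '')
j=22 s[j]='c': π[22]=1 (border 'c')
j=23 s[j]='c': π[23]=2 (border 'cc')
j=24 s[j]='b': π[24]=3 (border 'ccb')
j=25 s[j]='c': π[25]=4 (border 'ccbc')
j=26 s[j]='a': k: 4→1→0; π[26]=0 (border '')
j=27 s[j]='a': π[27]=0 (border '')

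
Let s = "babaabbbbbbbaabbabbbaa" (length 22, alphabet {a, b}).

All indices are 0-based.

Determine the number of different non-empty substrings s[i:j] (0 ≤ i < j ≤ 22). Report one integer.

190

rank→(start, suffix):
  0 → (21, 'a')
  1 → (20, 'aa')
  2 → (12, 'aabbabbbaa')
  3 → (3, 'aabbbbbbbaabbabbbaa')
  4 → (1, 'abaabbbbbbbaabbabbbaa')
  5 → (13, 'abbabbbaa')
  6 → (16, 'abbbaa')
  7 → (4, 'abbbbbbbaabbabbbaa')
  8 → (19, 'baa')
  9 → (11, 'baabbabbbaa')
  10 → (2, 'baabbbbbbbaabbabbbaa')
  11 → (0, 'babaabbbbbbbaabbabbbaa')
  12 → (15, 'babbbaa')
  13 → (18, 'bbaa')
  14 → (10, 'bbaabbabbbaa')
  15 → (14, 'bbabbbaa')
  16 → (17, 'bbbaa')
  17 → (9, 'bbbaabbabbbaa')
  18 → (8, 'bbbbaabbabbbaa')
  19 → (7, 'bbbbbaabbabbbaa')
  20 → (6, 'bbbbbbaabbabbbaa')
  21 → (5, 'bbbbbbbaabbabbbaa')

SA = [21, 20, 12, 3, 1, 13, 16, 4, 19, 11, 2, 0, 15, 18, 10, 14, 17, 9, 8, 7, 6, 5]
rank  pair      lcp
   1  s[21:],s[20:]  1  'a'
   2  s[20:],s[12:]  2  'aa'
   3  s[12:],s[3:]  4  'aabb'
   4  s[3:],s[1:]  1  'a'
   5  s[1:],s[13:]  2  'ab'
   6  s[13:],s[16:]  3  'abb'
   7  s[16:],s[4:]  4  'abbb'
   8  s[4:],s[19:]  0  ''
   9  s[19:],s[11:]  3  'baa'
  10  s[11:],s[2:]  5  'baabb'
  11  s[2:],s[0:]  2  'ba'
  12  s[0:],s[15:]  3  'bab'
  13  s[15:],s[18:]  1  'b'
  14  s[18:],s[10:]  4  'bbaa'
  15  s[10:],s[14:]  3  'bba'
  16  s[14:],s[17:]  2  'bb'
  17  s[17:],s[9:]  5  'bbbaa'
  18  s[9:],s[8:]  3  'bbb'
  19  s[8:],s[7:]  4  'bbbb'
  20  s[7:],s[6:]  5  'bbbbb'
  21  s[6:],s[5:]  6  'bbbbbb'

n(n+1)/2 = 22·23/2 = 253
Σ LCP = 0 + 1 + 2 + 4 + 1 + 2 + 3 + 4 + 0 + 3 + 5 + 2 + 3 + 1 + 4 + 3 + 2 + 5 + 3 + 4 + 5 + 6 = 63
distinct = 253 − 63 = 190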